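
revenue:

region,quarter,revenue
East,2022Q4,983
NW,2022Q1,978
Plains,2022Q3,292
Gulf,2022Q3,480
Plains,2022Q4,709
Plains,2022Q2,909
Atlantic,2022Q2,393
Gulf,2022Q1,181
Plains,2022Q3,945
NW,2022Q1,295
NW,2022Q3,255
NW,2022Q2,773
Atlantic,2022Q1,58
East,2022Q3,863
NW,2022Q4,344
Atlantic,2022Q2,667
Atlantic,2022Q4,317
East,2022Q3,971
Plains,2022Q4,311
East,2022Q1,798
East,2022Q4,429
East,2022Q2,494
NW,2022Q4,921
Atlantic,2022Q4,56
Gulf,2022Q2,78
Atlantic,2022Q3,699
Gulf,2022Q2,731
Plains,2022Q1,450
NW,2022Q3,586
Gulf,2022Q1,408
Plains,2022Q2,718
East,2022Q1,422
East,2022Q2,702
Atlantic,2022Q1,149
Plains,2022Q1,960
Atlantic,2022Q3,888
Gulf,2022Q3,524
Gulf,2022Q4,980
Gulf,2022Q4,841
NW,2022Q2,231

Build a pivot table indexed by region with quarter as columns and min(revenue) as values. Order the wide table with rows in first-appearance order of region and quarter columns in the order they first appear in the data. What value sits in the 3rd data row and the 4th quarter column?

With rows in first-appearance order of region, row 3 is region=Plains. quarter columns in first-appearance order: 2022Q4, 2022Q1, 2022Q3, 2022Q2; column 4 is 2022Q2.
Long rows with region=Plains, quarter=2022Q2: min(909, 718) = 718.

718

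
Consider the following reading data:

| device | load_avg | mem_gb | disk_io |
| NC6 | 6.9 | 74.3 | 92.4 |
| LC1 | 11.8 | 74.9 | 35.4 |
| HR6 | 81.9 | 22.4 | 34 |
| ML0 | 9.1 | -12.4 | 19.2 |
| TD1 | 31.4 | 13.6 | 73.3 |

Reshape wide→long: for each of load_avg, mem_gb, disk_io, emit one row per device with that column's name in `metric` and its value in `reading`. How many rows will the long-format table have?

5 device values × 3 melted columns = 15 rows.

15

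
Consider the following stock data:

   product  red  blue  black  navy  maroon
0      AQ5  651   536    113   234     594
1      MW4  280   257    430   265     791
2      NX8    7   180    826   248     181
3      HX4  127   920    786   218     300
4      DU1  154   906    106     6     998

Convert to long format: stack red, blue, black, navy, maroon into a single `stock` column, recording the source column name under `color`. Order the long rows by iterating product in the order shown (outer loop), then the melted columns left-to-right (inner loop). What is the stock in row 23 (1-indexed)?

106

25 rows total (5 × 5). Row 23: index ⌊(23-1)/5⌋ = 4 into product → DU1; (23-1) mod 5 = 2 into the melted columns → black.
So row 23 is (DU1, black, 106); stock = 106.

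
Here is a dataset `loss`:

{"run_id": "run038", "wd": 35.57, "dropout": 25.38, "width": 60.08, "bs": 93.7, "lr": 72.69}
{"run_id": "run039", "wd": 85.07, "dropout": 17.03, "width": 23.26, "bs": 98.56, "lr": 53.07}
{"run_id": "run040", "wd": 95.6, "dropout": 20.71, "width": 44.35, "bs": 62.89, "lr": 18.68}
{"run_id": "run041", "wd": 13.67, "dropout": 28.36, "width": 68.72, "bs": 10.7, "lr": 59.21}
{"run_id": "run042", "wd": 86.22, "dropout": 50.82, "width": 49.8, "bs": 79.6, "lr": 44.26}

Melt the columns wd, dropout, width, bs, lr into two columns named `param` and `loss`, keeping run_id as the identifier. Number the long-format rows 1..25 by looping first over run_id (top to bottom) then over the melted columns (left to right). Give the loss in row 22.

50.82

25 rows total (5 × 5). Row 22: index ⌊(22-1)/5⌋ = 4 into run_id → run042; (22-1) mod 5 = 1 into the melted columns → dropout.
So row 22 is (run042, dropout, 50.82); loss = 50.82.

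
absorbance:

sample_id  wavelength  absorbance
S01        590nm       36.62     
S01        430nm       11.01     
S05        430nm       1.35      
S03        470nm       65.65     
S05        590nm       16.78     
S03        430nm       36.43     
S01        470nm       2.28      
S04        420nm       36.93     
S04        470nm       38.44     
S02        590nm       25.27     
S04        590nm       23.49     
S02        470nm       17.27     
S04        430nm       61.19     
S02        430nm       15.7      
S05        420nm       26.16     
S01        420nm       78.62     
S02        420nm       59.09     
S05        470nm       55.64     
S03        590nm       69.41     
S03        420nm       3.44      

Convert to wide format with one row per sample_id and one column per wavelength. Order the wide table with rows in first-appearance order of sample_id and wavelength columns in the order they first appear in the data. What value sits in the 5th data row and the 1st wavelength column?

25.27

With rows in first-appearance order of sample_id, row 5 is sample_id=S02. wavelength columns in first-appearance order: 590nm, 430nm, 470nm, 420nm; column 1 is 590nm.
Long rows with sample_id=S02, wavelength=590nm: absorbance = 25.27.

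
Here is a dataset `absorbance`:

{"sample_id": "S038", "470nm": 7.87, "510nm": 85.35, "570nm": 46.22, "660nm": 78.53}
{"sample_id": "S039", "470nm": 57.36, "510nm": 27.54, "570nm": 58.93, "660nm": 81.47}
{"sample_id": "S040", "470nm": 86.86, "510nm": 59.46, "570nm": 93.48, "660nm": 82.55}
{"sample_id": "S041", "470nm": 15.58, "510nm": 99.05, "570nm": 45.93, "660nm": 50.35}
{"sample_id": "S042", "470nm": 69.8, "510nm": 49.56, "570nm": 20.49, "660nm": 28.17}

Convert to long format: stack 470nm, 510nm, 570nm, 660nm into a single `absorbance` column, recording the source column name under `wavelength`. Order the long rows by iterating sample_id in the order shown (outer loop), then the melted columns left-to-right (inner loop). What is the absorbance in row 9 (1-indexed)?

20 rows total (5 × 4). Row 9: index ⌊(9-1)/4⌋ = 2 into sample_id → S040; (9-1) mod 4 = 0 into the melted columns → 470nm.
So row 9 is (S040, 470nm, 86.86); absorbance = 86.86.

86.86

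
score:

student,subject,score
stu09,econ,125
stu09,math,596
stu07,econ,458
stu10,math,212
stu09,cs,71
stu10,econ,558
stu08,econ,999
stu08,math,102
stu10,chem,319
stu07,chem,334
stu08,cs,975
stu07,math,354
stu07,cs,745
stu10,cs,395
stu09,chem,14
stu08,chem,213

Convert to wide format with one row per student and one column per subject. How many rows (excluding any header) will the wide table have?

4

4 distinct student values → 4 rows.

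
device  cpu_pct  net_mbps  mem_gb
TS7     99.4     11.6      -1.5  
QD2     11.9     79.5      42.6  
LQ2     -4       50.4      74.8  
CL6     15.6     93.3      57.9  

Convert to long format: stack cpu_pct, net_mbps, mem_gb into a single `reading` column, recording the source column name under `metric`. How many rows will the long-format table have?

12

4 device values × 3 melted columns = 12 rows.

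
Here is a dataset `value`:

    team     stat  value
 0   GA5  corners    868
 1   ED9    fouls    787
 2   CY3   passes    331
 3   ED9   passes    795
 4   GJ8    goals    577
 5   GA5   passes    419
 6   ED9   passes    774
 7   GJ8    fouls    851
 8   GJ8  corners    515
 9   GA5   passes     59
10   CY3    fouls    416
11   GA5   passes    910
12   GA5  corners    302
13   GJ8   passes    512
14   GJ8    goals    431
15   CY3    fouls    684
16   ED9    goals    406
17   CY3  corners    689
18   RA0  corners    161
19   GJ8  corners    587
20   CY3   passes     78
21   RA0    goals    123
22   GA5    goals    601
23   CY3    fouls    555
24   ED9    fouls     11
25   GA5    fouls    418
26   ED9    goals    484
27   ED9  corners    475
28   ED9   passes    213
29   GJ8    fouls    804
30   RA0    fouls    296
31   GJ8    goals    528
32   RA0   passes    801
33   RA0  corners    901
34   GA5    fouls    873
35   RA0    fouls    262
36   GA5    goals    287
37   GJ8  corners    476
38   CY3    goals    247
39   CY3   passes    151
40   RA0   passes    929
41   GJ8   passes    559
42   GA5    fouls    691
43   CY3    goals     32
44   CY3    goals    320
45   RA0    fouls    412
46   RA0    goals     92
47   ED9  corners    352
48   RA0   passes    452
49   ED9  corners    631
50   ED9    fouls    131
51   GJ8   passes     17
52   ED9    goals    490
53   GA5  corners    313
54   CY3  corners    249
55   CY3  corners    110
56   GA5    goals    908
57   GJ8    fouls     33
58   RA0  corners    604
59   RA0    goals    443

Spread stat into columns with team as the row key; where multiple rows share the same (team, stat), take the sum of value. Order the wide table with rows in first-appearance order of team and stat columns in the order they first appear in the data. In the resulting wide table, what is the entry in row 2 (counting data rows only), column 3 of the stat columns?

With rows in first-appearance order of team, row 2 is team=ED9. stat columns in first-appearance order: corners, fouls, passes, goals; column 3 is passes.
Long rows with team=ED9, stat=passes: 795 + 774 + 213 = 1782.

1782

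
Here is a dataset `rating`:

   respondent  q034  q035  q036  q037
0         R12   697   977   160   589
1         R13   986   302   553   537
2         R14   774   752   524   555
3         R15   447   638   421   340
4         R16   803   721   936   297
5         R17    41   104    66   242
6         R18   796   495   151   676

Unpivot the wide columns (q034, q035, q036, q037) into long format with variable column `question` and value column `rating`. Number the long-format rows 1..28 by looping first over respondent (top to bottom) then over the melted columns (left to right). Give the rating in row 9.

28 rows total (7 × 4). Row 9: index ⌊(9-1)/4⌋ = 2 into respondent → R14; (9-1) mod 4 = 0 into the melted columns → q034.
So row 9 is (R14, q034, 774); rating = 774.

774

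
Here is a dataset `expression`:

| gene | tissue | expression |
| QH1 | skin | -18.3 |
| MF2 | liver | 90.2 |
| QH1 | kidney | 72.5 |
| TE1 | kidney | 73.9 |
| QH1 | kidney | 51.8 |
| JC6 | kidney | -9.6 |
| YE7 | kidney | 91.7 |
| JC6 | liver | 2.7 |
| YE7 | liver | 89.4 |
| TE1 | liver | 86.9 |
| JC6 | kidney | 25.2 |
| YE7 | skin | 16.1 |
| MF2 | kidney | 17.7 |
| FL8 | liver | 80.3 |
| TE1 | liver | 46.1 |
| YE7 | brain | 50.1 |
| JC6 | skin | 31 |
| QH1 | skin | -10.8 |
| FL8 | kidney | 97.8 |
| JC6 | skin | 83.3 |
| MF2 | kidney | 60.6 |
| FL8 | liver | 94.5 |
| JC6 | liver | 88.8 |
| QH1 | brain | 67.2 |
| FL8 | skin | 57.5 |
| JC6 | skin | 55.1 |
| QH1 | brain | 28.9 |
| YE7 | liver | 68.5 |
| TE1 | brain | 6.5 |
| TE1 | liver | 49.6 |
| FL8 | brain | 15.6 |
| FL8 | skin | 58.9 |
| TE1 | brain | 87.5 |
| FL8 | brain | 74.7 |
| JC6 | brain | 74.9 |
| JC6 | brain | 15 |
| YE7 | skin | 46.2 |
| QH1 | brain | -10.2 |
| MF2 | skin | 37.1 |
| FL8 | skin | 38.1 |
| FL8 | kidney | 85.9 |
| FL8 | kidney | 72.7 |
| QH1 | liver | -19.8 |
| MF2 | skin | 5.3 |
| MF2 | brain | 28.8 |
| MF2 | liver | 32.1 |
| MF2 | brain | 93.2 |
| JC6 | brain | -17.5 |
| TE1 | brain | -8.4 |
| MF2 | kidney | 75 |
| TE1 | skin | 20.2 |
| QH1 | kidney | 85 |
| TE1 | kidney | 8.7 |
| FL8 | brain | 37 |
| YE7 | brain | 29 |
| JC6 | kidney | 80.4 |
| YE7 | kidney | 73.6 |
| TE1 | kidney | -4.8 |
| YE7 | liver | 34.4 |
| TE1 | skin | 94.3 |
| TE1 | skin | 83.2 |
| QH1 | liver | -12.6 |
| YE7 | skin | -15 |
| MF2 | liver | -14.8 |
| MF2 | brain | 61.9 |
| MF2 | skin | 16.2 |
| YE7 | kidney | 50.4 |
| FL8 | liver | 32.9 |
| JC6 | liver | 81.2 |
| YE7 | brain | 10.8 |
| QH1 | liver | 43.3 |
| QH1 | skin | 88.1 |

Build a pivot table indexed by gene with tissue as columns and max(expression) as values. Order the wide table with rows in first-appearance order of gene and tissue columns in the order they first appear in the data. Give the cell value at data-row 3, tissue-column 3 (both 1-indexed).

73.9

With rows in first-appearance order of gene, row 3 is gene=TE1. tissue columns in first-appearance order: skin, liver, kidney, brain; column 3 is kidney.
Long rows with gene=TE1, tissue=kidney: max(73.9, 8.7, -4.8) = 73.9.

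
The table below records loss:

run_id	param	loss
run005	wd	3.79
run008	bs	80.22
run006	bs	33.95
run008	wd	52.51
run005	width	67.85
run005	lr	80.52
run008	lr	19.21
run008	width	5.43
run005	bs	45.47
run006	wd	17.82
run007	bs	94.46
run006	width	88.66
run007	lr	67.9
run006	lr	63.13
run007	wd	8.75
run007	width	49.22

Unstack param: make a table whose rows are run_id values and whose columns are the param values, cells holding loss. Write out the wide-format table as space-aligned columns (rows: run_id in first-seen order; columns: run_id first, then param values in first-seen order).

run_id  wd     bs     width  lr   
run005  3.79   45.47  67.85  80.52
run008  52.51  80.22  5.43   19.21
run006  17.82  33.95  88.66  63.13
run007  8.75   94.46  49.22  67.9 

Columns: run_id plus the 4 distinct param values (wd, bs, width, lr).
For example, row run005 column wd takes loss=3.79 from the long row (run005, wd).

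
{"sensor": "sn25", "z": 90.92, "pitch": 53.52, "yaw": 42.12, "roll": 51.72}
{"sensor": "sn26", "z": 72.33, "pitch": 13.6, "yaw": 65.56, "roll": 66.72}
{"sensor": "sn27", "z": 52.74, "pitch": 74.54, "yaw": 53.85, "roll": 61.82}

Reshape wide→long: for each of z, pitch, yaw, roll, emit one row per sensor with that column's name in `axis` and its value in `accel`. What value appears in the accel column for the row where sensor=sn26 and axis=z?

Unpivoting turns each (sensor, wide-column) pair into one long row.
The wide cell at row sn26, column z holds 72.33, so the long row (sn26, z) has accel=72.33.

72.33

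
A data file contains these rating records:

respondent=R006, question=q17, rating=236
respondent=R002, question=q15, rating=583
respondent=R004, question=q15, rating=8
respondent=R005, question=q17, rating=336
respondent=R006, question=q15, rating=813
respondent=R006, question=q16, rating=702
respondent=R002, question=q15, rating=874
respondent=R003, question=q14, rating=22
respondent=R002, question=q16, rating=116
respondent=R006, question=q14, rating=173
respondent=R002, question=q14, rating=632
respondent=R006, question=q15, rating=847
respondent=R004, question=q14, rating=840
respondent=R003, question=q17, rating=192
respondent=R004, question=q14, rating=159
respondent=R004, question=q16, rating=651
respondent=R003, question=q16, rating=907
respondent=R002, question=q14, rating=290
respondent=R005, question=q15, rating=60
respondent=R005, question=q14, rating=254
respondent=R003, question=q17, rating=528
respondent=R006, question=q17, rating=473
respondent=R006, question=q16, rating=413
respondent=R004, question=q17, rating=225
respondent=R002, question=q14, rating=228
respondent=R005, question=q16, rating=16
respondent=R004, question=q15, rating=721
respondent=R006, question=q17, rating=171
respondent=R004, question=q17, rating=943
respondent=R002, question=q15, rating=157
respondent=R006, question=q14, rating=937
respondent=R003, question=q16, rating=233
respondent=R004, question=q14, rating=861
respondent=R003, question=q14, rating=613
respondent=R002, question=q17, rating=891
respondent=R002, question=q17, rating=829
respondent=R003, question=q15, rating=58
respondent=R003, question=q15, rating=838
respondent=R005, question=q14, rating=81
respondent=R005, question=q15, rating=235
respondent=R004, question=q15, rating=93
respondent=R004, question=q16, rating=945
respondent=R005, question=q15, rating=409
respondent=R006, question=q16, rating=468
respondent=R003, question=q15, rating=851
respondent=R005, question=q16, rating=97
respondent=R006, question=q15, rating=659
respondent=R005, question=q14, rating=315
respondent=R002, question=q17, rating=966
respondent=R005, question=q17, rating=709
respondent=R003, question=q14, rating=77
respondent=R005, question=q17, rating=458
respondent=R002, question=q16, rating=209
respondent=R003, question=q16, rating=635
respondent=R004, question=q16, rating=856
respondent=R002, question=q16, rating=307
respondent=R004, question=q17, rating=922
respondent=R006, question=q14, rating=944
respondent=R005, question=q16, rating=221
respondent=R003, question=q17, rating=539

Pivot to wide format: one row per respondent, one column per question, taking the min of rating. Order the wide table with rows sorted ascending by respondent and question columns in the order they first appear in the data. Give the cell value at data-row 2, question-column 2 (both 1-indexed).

With rows sorted ascending by respondent, row 2 is respondent=R003. question columns in first-appearance order: q17, q15, q16, q14; column 2 is q15.
Long rows with respondent=R003, question=q15: min(58, 838, 851) = 58.

58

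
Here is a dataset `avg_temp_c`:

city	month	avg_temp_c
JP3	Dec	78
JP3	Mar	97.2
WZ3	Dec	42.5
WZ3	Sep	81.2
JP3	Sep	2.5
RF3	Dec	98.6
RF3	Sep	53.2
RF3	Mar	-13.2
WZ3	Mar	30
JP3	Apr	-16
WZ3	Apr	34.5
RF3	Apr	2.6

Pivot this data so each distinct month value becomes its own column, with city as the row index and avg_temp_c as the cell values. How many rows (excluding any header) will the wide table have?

3 distinct city values → 3 rows.

3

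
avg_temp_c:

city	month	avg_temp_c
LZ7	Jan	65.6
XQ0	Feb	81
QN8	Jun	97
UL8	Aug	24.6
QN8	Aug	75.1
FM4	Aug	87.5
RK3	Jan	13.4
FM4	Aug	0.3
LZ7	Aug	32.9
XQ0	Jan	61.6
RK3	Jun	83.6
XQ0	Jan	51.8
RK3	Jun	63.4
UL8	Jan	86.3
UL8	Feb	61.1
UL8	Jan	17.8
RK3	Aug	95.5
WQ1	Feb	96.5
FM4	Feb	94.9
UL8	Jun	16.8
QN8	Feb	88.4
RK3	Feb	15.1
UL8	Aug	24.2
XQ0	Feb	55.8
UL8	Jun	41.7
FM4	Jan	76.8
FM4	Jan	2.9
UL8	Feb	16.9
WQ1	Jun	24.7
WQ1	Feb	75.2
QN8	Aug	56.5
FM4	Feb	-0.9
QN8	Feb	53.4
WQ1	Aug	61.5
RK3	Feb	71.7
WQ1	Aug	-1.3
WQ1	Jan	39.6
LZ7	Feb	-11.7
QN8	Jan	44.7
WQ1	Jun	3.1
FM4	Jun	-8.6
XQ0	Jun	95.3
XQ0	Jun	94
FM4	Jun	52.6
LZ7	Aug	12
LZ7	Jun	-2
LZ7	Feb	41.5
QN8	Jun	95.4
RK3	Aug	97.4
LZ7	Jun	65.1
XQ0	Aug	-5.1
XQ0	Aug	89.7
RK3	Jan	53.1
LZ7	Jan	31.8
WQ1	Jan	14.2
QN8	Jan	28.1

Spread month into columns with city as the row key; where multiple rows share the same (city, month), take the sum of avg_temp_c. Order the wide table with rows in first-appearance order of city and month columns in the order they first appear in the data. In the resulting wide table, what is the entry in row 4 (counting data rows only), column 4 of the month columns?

48.8

With rows in first-appearance order of city, row 4 is city=UL8. month columns in first-appearance order: Jan, Feb, Jun, Aug; column 4 is Aug.
Long rows with city=UL8, month=Aug: 24.6 + 24.2 = 48.8.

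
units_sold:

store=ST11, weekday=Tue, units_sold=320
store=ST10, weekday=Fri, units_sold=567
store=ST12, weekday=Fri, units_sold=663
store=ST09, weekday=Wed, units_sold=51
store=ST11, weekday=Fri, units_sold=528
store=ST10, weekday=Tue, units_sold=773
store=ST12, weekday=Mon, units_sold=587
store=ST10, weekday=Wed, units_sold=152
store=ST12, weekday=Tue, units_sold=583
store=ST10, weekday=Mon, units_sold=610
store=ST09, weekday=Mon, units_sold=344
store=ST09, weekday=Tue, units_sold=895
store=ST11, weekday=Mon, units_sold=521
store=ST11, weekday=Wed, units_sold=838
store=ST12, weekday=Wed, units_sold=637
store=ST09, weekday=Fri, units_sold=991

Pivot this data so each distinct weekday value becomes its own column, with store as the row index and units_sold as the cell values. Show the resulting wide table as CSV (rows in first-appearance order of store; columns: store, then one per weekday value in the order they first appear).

store,Tue,Fri,Wed,Mon
ST11,320,528,838,521
ST10,773,567,152,610
ST12,583,663,637,587
ST09,895,991,51,344

Columns: store plus the 4 distinct weekday values (Tue, Fri, Wed, Mon).
For example, row ST11 column Tue takes units_sold=320 from the long row (ST11, Tue).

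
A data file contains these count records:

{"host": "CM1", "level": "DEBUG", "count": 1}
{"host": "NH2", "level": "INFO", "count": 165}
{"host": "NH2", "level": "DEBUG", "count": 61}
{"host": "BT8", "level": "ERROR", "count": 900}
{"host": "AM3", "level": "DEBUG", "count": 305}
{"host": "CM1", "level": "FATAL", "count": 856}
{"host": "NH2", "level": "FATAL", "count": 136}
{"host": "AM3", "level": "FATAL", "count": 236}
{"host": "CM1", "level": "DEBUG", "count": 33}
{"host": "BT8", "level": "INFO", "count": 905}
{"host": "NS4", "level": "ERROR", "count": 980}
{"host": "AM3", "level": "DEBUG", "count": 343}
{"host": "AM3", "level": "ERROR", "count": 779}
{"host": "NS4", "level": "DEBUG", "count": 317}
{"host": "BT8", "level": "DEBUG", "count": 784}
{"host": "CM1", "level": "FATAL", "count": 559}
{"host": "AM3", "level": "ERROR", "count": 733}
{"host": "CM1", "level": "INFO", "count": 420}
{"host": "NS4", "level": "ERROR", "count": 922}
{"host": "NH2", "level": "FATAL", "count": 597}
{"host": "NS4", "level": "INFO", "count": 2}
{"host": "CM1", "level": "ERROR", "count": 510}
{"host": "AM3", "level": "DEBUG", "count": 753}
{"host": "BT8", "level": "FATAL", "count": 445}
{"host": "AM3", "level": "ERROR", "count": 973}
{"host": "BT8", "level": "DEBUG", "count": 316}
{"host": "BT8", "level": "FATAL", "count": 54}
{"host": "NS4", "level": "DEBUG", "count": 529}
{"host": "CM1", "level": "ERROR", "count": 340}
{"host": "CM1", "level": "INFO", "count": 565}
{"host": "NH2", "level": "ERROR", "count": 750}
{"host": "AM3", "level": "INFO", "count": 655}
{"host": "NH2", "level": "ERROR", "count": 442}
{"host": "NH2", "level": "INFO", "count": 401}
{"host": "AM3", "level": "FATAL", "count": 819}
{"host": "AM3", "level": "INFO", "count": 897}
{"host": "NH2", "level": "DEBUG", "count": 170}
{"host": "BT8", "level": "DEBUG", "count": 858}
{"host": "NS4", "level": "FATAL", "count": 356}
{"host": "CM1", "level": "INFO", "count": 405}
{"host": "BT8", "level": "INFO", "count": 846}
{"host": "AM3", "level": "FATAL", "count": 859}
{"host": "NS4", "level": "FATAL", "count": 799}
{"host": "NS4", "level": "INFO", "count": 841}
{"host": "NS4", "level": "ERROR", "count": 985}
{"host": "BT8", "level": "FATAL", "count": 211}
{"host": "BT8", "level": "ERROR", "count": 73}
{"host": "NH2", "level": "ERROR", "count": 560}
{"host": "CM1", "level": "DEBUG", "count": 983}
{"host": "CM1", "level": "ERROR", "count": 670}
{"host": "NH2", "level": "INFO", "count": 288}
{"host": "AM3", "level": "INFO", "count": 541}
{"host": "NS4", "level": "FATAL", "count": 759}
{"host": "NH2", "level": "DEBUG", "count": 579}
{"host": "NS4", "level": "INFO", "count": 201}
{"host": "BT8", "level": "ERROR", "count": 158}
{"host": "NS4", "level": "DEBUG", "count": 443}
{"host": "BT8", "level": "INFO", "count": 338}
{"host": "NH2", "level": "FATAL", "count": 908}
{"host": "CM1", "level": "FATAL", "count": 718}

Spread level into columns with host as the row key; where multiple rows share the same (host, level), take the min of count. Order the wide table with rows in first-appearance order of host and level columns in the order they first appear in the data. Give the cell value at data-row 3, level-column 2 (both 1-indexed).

With rows in first-appearance order of host, row 3 is host=BT8. level columns in first-appearance order: DEBUG, INFO, ERROR, FATAL; column 2 is INFO.
Long rows with host=BT8, level=INFO: min(905, 846, 338) = 338.

338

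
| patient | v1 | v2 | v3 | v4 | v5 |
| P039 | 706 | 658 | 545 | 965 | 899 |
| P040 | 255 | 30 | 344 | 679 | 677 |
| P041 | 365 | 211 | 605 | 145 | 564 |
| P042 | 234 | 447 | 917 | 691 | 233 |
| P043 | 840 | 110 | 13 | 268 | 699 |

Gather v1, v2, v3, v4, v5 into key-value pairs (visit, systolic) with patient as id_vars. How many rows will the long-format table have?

5 patient values × 5 melted columns = 25 rows.

25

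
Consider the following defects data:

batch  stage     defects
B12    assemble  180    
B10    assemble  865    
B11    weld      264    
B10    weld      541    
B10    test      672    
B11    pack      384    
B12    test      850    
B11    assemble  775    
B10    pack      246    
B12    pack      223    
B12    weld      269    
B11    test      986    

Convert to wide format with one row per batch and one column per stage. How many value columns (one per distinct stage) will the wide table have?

4

4 distinct stage values: weld, assemble, test, pack.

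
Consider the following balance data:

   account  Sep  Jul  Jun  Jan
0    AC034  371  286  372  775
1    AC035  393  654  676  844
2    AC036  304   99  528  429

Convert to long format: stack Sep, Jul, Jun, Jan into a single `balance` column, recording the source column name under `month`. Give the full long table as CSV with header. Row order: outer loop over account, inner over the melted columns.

Each (account, column) pair becomes one row: 3 × 4 = 12 rows.
For example, (AC034, Sep) → balance=371.

account,month,balance
AC034,Sep,371
AC034,Jul,286
AC034,Jun,372
AC034,Jan,775
AC035,Sep,393
AC035,Jul,654
AC035,Jun,676
AC035,Jan,844
AC036,Sep,304
AC036,Jul,99
AC036,Jun,528
AC036,Jan,429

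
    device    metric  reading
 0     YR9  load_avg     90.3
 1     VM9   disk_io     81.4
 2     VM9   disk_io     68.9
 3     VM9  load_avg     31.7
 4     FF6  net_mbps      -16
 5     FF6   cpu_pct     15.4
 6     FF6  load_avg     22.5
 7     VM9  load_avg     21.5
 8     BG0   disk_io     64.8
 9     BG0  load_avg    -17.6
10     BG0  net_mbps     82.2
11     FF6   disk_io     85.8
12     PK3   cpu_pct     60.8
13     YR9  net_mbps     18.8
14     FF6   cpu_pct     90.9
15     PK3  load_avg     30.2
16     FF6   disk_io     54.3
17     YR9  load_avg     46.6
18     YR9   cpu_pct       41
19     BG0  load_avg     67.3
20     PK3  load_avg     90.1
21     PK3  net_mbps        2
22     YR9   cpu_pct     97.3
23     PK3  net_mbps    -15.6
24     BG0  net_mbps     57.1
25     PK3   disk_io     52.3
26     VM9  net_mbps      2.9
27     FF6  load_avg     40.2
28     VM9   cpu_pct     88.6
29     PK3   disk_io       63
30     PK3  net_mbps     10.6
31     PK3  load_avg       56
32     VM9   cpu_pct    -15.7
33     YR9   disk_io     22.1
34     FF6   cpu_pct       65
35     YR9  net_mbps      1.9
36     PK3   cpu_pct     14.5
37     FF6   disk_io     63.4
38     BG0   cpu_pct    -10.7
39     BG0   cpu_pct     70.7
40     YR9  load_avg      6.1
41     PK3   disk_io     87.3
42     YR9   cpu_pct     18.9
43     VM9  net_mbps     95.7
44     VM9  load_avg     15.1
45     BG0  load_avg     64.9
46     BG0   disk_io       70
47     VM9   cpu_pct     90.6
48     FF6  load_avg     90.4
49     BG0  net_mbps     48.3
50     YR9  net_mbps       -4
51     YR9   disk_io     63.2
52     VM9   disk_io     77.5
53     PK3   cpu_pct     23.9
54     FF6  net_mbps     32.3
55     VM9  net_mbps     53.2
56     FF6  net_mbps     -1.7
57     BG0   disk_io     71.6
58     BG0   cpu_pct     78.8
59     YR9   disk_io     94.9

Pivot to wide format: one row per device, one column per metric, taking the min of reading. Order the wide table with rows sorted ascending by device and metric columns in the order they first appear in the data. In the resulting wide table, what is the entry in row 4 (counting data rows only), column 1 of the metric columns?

15.1

With rows sorted ascending by device, row 4 is device=VM9. metric columns in first-appearance order: load_avg, disk_io, net_mbps, cpu_pct; column 1 is load_avg.
Long rows with device=VM9, metric=load_avg: min(31.7, 21.5, 15.1) = 15.1.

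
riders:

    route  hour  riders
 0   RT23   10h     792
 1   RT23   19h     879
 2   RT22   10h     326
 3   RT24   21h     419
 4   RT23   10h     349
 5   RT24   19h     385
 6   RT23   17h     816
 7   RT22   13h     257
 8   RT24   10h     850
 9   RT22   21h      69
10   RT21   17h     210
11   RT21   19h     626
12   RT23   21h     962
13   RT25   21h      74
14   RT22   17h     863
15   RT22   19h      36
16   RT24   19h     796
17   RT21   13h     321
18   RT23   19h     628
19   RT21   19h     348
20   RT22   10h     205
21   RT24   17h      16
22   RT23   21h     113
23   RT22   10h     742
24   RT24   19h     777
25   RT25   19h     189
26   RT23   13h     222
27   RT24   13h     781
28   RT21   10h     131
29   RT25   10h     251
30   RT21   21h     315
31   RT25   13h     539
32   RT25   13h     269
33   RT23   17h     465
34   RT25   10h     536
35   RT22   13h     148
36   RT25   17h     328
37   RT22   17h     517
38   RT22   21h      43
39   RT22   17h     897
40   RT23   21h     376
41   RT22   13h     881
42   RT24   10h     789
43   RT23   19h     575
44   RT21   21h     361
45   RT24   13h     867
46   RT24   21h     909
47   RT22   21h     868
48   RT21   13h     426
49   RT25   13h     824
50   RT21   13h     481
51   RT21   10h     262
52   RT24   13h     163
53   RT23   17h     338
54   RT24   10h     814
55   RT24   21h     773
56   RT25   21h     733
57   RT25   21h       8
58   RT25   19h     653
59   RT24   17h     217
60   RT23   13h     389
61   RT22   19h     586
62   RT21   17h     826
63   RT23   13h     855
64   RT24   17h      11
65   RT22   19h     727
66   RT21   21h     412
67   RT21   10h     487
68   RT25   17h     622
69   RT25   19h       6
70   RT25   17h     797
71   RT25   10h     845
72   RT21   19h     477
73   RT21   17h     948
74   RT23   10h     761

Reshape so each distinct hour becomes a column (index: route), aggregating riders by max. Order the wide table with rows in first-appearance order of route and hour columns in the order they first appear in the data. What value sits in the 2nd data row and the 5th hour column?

881

With rows in first-appearance order of route, row 2 is route=RT22. hour columns in first-appearance order: 10h, 19h, 21h, 17h, 13h; column 5 is 13h.
Long rows with route=RT22, hour=13h: max(257, 148, 881) = 881.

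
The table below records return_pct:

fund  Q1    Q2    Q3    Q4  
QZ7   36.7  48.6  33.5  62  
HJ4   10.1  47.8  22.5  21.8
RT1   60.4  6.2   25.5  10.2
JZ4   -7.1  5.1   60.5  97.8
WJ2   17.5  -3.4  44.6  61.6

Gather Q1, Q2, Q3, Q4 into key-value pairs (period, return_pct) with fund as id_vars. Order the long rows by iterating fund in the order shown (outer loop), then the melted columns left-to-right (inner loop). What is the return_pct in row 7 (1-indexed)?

20 rows total (5 × 4). Row 7: index ⌊(7-1)/4⌋ = 1 into fund → HJ4; (7-1) mod 4 = 2 into the melted columns → Q3.
So row 7 is (HJ4, Q3, 22.5); return_pct = 22.5.

22.5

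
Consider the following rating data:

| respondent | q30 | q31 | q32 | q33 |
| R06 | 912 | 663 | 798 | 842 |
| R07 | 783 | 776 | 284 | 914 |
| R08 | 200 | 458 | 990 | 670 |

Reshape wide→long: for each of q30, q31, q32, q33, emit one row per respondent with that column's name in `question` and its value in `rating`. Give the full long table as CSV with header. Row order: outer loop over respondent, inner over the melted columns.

respondent,question,rating
R06,q30,912
R06,q31,663
R06,q32,798
R06,q33,842
R07,q30,783
R07,q31,776
R07,q32,284
R07,q33,914
R08,q30,200
R08,q31,458
R08,q32,990
R08,q33,670

Each (respondent, column) pair becomes one row: 3 × 4 = 12 rows.
For example, (R06, q30) → rating=912.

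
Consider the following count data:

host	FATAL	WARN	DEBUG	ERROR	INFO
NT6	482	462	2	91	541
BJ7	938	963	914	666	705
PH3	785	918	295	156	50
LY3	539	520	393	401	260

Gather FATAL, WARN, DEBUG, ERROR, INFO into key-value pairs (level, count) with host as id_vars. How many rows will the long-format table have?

20

4 host values × 5 melted columns = 20 rows.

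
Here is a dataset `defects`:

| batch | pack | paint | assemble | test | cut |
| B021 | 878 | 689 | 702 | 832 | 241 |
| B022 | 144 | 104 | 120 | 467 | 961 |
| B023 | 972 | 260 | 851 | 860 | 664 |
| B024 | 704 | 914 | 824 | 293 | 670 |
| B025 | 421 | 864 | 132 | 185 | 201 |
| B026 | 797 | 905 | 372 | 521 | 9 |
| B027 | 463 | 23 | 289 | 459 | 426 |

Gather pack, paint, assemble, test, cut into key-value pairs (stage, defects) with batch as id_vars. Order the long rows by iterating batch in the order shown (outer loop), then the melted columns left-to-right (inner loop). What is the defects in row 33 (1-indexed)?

289

35 rows total (7 × 5). Row 33: index ⌊(33-1)/5⌋ = 6 into batch → B027; (33-1) mod 5 = 2 into the melted columns → assemble.
So row 33 is (B027, assemble, 289); defects = 289.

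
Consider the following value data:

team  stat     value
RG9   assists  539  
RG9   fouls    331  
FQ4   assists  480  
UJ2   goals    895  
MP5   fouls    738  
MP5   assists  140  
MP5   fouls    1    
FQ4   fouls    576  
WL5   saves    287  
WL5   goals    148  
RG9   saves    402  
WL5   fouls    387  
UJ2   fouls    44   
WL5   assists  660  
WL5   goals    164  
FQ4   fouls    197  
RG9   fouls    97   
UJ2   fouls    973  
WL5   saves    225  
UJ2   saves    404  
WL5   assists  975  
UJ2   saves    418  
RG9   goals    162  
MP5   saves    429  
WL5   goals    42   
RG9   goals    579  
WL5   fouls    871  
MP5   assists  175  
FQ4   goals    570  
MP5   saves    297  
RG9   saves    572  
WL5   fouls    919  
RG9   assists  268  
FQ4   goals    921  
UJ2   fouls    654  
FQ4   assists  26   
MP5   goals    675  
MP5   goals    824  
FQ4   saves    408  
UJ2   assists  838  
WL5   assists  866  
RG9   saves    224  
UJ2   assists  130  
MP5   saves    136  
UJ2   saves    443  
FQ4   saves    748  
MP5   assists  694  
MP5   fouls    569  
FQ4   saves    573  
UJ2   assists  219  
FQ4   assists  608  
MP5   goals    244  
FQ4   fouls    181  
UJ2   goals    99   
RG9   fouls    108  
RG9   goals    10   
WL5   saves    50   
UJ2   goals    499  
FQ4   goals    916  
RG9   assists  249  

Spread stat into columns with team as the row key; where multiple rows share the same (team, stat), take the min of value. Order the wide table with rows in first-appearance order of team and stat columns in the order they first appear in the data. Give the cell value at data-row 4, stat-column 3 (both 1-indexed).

244

With rows in first-appearance order of team, row 4 is team=MP5. stat columns in first-appearance order: assists, fouls, goals, saves; column 3 is goals.
Long rows with team=MP5, stat=goals: min(675, 824, 244) = 244.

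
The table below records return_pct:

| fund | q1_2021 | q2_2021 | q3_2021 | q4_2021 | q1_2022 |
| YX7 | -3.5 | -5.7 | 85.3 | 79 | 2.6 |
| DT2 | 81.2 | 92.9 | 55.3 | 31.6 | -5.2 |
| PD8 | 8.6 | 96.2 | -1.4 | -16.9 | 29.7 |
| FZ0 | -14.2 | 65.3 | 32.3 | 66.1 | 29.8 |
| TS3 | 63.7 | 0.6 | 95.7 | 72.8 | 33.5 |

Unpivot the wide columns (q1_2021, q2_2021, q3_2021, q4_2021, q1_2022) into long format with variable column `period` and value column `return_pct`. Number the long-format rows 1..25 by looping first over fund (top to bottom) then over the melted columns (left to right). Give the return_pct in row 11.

8.6

25 rows total (5 × 5). Row 11: index ⌊(11-1)/5⌋ = 2 into fund → PD8; (11-1) mod 5 = 0 into the melted columns → q1_2021.
So row 11 is (PD8, q1_2021, 8.6); return_pct = 8.6.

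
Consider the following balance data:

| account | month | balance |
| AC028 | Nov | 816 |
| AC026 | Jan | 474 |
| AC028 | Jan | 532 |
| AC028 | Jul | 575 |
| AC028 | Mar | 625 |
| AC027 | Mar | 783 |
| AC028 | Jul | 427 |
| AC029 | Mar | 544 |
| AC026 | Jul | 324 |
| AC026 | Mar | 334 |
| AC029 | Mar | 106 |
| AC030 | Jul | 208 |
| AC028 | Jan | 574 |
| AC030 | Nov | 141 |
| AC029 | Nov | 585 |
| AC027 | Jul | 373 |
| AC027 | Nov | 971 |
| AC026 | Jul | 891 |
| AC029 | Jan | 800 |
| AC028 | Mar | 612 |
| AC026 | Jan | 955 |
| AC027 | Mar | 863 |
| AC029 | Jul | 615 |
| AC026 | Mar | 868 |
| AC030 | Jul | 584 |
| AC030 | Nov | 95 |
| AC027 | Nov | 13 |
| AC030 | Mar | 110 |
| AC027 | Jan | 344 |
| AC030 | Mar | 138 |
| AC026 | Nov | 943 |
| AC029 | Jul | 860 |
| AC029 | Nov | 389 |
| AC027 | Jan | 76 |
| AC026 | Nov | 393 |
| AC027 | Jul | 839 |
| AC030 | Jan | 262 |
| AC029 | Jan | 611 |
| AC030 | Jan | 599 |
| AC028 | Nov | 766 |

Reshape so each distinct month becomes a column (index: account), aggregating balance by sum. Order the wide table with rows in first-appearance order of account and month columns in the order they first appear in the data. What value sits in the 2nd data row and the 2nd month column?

1429

With rows in first-appearance order of account, row 2 is account=AC026. month columns in first-appearance order: Nov, Jan, Jul, Mar; column 2 is Jan.
Long rows with account=AC026, month=Jan: 474 + 955 = 1429.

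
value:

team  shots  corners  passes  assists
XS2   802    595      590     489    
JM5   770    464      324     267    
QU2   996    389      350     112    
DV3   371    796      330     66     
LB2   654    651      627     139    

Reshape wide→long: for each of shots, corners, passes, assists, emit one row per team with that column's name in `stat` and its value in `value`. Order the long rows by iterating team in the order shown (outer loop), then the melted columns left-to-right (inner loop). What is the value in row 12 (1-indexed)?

20 rows total (5 × 4). Row 12: index ⌊(12-1)/4⌋ = 2 into team → QU2; (12-1) mod 4 = 3 into the melted columns → assists.
So row 12 is (QU2, assists, 112); value = 112.

112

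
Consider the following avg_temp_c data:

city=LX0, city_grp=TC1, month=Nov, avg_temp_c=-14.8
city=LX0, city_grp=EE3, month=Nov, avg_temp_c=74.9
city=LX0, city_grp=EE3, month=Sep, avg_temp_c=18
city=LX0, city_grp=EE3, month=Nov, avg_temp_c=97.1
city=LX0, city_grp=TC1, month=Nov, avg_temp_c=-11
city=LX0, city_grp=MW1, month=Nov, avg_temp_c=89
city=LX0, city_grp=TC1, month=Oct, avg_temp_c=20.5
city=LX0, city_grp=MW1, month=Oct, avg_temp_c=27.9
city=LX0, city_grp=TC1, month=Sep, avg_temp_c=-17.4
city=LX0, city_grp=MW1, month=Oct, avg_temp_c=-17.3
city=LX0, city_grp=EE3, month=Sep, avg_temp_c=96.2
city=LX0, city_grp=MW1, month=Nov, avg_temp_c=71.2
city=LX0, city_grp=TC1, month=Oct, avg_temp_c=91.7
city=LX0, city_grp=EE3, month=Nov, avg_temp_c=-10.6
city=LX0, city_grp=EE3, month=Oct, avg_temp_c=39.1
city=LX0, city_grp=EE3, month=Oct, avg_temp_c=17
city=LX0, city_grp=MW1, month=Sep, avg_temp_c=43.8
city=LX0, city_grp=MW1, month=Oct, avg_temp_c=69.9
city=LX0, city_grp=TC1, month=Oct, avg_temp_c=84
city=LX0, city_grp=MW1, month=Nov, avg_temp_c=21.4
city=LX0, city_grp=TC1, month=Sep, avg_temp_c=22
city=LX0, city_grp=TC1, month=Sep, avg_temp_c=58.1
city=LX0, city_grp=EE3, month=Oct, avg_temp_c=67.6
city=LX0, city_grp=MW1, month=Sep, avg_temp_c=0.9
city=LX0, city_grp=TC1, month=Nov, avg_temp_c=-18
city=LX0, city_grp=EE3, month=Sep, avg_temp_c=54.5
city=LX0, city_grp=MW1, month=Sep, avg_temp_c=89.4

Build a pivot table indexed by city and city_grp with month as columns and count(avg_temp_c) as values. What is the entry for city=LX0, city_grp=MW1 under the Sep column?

3

Rows with city=LX0, city_grp=MW1 and month=Sep: avg_temp_c values are 43.8, 0.9, 89.4.
3 rows match — count = 3.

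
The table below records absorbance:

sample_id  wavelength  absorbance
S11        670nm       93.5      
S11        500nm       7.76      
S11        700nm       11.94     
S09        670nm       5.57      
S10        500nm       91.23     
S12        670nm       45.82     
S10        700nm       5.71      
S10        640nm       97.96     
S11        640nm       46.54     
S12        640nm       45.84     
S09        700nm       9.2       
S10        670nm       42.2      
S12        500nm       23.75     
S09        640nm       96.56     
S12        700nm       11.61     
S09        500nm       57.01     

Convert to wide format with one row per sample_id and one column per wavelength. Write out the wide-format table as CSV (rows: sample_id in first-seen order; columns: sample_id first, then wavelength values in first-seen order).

Columns: sample_id plus the 4 distinct wavelength values (670nm, 500nm, 700nm, 640nm).
For example, row S11 column 670nm takes absorbance=93.5 from the long row (S11, 670nm).

sample_id,670nm,500nm,700nm,640nm
S11,93.5,7.76,11.94,46.54
S09,5.57,57.01,9.2,96.56
S10,42.2,91.23,5.71,97.96
S12,45.82,23.75,11.61,45.84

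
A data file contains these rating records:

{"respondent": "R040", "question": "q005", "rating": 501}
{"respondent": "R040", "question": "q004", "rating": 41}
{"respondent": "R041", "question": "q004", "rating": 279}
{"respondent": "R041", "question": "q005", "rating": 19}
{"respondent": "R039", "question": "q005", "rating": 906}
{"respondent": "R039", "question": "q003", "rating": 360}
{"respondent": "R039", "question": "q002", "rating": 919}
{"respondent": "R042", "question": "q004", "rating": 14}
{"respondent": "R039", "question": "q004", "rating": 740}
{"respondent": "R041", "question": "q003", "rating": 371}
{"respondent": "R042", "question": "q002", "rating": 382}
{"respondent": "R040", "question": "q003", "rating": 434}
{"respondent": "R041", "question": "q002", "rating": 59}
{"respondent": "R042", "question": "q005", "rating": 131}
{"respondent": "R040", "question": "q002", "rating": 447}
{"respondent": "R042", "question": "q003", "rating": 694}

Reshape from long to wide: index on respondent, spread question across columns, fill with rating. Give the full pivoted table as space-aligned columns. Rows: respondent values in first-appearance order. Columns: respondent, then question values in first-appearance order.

respondent  q005  q004  q003  q002
R040        501   41    434   447 
R041        19    279   371   59  
R039        906   740   360   919 
R042        131   14    694   382 

Columns: respondent plus the 4 distinct question values (q005, q004, q003, q002).
For example, row R040 column q005 takes rating=501 from the long row (R040, q005).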